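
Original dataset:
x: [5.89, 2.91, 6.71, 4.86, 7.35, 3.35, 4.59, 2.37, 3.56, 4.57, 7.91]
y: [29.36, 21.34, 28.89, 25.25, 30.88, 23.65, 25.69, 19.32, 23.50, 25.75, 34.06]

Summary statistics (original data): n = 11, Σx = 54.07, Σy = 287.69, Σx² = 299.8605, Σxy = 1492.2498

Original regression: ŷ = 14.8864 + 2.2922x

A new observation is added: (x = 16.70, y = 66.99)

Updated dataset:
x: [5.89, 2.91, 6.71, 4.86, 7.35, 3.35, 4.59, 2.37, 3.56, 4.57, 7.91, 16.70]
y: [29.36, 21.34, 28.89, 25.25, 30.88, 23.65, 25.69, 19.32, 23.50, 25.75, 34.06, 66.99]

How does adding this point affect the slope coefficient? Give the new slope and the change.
The slope changes from 2.2922 to 3.2175 (change of +0.9253, or +40.4%).

x = 16.70 lies well outside the original x-range [2.37, 7.91] (x̄ ≈ 4.92), so this observation has high leverage and can move the slope substantially.

Step 1: Update the sums with the new point (n goes from 11 to 12)
Σx  = 54.07 + 16.70 = 70.77
Σy  = 287.69 + 66.99 = 354.68
Σx² = 299.8605 + 16.70² = 299.8605 + 278.8900 = 578.7505
Σxy = 1492.2498 + 16.70×66.99 = 1492.2498 + 1118.7330 = 2610.9828

Step 2: Recompute the slope with b₁ = (nΣxy − ΣxΣy) / (nΣx² − (Σx)²)
Numerator   = 12×2610.9828 − 70.77×354.68 = 31331.7936 − 25100.7036 = 6231.0900
Denominator = 12×578.7505 − 70.77² = 6945.0060 − 5008.3929 = 1936.6131
b₁(new) = 6231.0900 / 1936.6131 = 3.2175

(Same formula on the original sums: (11×1492.2498 − 54.07×287.69) / (11×299.8605 − 54.07²) = 859.3495 / 374.9006 = 2.2922, matching the given fit.)

Step 3: Change in slope
Δβ₁ = 3.2175 − 2.2922 = +0.9253
Relative change = +0.9253 / 2.2922 × 100% = +40.4%
→ the slope increases when the point is added.

Because the point sits above the extension of the original line at a high-leverage x, it tilts the fit up.
In practice: investigate whether it comes from the same population as the rest of the sample; check such a point for data-entry or measurement error.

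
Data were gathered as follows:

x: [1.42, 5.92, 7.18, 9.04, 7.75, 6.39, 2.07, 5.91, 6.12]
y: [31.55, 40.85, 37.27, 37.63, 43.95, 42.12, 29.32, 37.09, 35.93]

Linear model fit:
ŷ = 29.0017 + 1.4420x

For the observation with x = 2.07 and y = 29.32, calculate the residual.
Residual = -2.6666

The residual is the difference between the actual value and the predicted value:

Residual = y - ŷ

Step 1: Calculate predicted value
ŷ = 29.0017 + 1.4420 × 2.07
ŷ = 31.9866

Step 2: Calculate residual
Residual = 29.32 - 31.9866
Residual = -2.6666

Interpretation: the model overestimates the actual value by 2.6666 at this point (negative residual → observation lies below the fitted line).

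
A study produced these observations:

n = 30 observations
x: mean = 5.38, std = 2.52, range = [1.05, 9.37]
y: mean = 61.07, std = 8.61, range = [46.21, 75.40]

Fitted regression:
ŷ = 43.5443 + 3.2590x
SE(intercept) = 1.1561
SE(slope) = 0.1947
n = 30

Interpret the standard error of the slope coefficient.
SE(slope) = 0.1947 measures the uncertainty in the estimated slope. The coefficient is estimated precisely (SE/|β̂₁| = 6.0%).

SE(β̂₁) = s / √Sxx, where s is the residual standard deviation and Sxx = Σ(x − x̄)². It is the yardstick for how far β̂₁ = 3.2590 could plausibly be from the true slope.

Relative precision:
- SE / |β̂₁| = 0.1947 / 3.2590 = 6.0%
- Rule of thumb (under 20%: precise; 20% to under 50%: moderately precise; 50% or more: imprecise) → precise

Link to interval estimation: a confidence interval for β₁ is β̂₁ ± t* × 0.1947, so SE sets the half-width per unit of t*.

What drives SE(β̂₁): larger n (here n = 30) → smaller SE.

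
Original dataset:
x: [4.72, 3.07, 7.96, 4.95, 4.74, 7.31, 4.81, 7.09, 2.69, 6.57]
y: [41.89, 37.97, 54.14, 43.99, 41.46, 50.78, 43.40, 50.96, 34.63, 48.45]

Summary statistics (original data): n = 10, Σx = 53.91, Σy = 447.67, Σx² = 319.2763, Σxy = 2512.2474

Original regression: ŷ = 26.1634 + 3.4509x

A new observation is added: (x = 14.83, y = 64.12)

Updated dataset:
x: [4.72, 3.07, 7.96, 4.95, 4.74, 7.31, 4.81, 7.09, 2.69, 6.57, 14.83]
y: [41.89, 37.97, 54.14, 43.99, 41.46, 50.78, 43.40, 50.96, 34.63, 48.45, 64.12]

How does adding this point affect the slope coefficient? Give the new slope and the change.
Adding the point moves β₁ from 3.4509 to 2.4163, i.e. it decreases by 1.0346 (-30.0%).

x = 14.83 lies well outside the original x-range [2.69, 7.96] (x̄ ≈ 5.39), so this observation has high leverage and can move the slope substantially.

Step 1: Update the sums with the new point (n goes from 10 to 11)
Σx  = 53.91 + 14.83 = 68.74
Σy  = 447.67 + 64.12 = 511.79
Σx² = 319.2763 + 14.83² = 319.2763 + 219.9289 = 539.2052
Σxy = 2512.2474 + 14.83×64.12 = 2512.2474 + 950.8996 = 3463.1470

Step 2: Recompute the slope with b₁ = (nΣxy − ΣxΣy) / (nΣx² − (Σx)²)
Numerator   = 11×3463.1470 − 68.74×511.79 = 38094.6170 − 35180.4446 = 2914.1724
Denominator = 11×539.2052 − 68.74² = 5931.2572 − 4725.1876 = 1206.0696
b₁(new) = 2914.1724 / 1206.0696 = 2.4163

(Same formula on the original sums: (10×2512.2474 − 53.91×447.67) / (10×319.2763 − 53.91²) = 988.5843 / 286.4749 = 3.4509, matching the given fit.)

Step 3: Change in slope
Δβ₁ = 2.4163 − 3.4509 = -1.0346
Relative change = -1.0346 / 3.4509 × 100% = -30.0%
→ the slope decreases when the point is added.

Because the point sits below the extension of the original line at a high-leverage x, it tilts the fit down.
In practice: examine leverage (hᵢ) and Cook's distance rather than deleting it automatically; investigate whether it comes from the same population as the rest of the sample.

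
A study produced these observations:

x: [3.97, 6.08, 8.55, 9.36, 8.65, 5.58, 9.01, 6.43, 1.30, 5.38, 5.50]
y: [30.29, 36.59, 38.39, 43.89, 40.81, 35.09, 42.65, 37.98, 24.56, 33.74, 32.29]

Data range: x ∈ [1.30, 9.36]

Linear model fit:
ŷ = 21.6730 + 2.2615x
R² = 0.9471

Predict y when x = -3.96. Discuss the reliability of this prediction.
The equation gives ŷ = 12.7175; however x = -3.96 is 5.26 units below the observed range, so this extrapolated value should not be trusted.

Prediction calculation:
ŷ = 21.6730 + 2.2615 × (-3.96)
ŷ = 12.7175

Reliability:
- Data range: x ∈ [1.30, 9.36]
- Prediction point: x = -3.96 is 5.26 units below the observed range → this is EXTRAPOLATION, not interpolation

Why that matters here:
- Real relationships often flatten, saturate, or turn nonlinear at extremes
- The standard error of prediction grows with (x − x̄)², and x = -3.96 is far from x̄ = 6.35

Report the number if required, but flag clearly that it is an extrapolation.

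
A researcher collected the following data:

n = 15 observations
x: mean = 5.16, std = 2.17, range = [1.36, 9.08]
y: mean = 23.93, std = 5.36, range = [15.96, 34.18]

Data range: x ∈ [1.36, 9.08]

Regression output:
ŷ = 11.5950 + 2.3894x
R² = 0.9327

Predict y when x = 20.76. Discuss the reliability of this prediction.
The equation gives ŷ = 61.1989; however x = 20.76 is 11.68 units above the observed range, so this extrapolated value should not be trusted.

Prediction calculation:
ŷ = 11.5950 + 2.3894 × 20.76
ŷ = 61.1989

Reliability:
- Data range: x ∈ [1.36, 9.08]
- Prediction point: x = 20.76 is 11.68 units above the observed range → this is EXTRAPOLATION, not interpolation

Why that matters here:
- R² describes fit only over the sampled x values; it says nothing about behaviour beyond them
- Real relationships often flatten, saturate, or turn nonlinear at extremes

A defensible statement: 'if the linear trend continued to x = 20.76, y would be about 61.1989' — the premise is untested.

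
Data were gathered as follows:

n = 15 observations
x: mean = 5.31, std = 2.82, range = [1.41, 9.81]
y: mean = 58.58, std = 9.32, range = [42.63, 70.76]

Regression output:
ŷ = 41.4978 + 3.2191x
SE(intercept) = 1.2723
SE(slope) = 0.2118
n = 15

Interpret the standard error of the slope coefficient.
The slope 3.2191 is pinned down to within about ±0.2118 (one SE) by these data — relative uncertainty 6.6%, i.e. precise.

SE(β̂₁) = 0.2118 says: if we drew many samples of n = 15 from the same population and refit each time, the fitted slopes would scatter with a standard deviation of roughly 0.2118 around the true β₁.

Relative precision:
- SE / |β̂₁| = 0.2118 / 3.2191 = 6.6%
- Rule of thumb (under 20%: precise; 20% to under 50%: moderately precise; 50% or more: imprecise) → precise

Link to interval estimation: a confidence interval for β₁ is β̂₁ ± t* × 0.2118, so SE sets the half-width per unit of t*.

What drives SE(β̂₁): more residual scatter → larger SE; wider spread of x values → smaller SE.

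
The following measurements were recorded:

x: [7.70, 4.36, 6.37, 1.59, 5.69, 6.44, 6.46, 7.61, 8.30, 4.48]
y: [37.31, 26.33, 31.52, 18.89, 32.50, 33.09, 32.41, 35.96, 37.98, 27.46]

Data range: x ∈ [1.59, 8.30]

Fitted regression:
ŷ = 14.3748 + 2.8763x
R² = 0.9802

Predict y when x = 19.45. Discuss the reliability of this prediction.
ŷ = 70.3188, but this is extrapolation (above the data range [1.59, 8.30]) and may be unreliable.

Prediction calculation:
ŷ = 14.3748 + 2.8763 × 19.45
ŷ = 70.3188

Reliability:
- Data range: x ∈ [1.59, 8.30]
- Prediction point: x = 19.45 is 11.15 units above the observed range → this is EXTRAPOLATION, not interpolation

Why that matters here:
- The standard error of prediction grows with (x − x̄)², and x = 19.45 is far from x̄ = 5.90
- R² describes fit only over the sampled x values; it says nothing about behaviour beyond them
- Real relationships often flatten, saturate, or turn nonlinear at extremes

A defensible statement: 'if the linear trend continued to x = 19.45, y would be about 70.3188' — the premise is untested.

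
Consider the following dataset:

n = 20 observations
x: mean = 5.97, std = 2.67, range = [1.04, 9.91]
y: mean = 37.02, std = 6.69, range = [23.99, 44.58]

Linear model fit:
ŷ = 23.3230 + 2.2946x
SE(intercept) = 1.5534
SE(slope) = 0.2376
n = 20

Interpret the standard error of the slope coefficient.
SE(β̂₁) = 0.2376 is the estimated standard deviation of the slope estimate across repeated samples; relative to β̂₁ = 2.2946 that is 10.4%, a precise estimate.

SE(β̂₁) = 0.2376 says: if we drew many samples of n = 20 from the same population and refit each time, the fitted slopes would scatter with a standard deviation of roughly 0.2376 around the true β₁.

Relative precision:
- SE / |β̂₁| = 0.2376 / 2.2946 = 10.4%
- Rule of thumb (under 20%: precise; 20% to under 50%: moderately precise; 50% or more: imprecise) → precise

Rough 95% range (±2 SE): 2.2946 ± 0.4752 → (1.8194, 2.7698).

What drives SE(β̂₁): wider spread of x values → smaller SE; larger n (here n = 20) → smaller SE; more residual scatter → larger SE.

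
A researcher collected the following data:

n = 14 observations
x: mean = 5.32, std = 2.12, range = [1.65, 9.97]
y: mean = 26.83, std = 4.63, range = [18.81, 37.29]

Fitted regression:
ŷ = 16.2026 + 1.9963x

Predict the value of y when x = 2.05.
ŷ = 20.2950

To predict y for x = 2.05, substitute into the regression equation:

ŷ = 16.2026 + 1.9963 × 2.05
ŷ = 16.2026 + 4.0924
ŷ = 20.2950

This is a point prediction; actual observations scatter around it by roughly the residual standard deviation.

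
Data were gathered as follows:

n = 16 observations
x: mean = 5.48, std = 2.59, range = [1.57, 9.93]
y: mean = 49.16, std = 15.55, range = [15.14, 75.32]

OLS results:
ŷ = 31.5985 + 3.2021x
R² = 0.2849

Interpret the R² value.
R² = 0.2849 means 28.49% of the variation in y is explained by the linear relationship with x. This indicates a weak fit.

R² = 1 − SS_res/SS_tot compares the residual scatter to the total scatter of y about its mean.

Here R² = 0.2849:
- Explained: 28.49% of the variation in y
- Unexplained (residual): 100% − 28.49% = 71.51%
- Rule of thumb (below 0.3 weak; 0.3 to below 0.7 moderate; 0.7 and above strong) → weak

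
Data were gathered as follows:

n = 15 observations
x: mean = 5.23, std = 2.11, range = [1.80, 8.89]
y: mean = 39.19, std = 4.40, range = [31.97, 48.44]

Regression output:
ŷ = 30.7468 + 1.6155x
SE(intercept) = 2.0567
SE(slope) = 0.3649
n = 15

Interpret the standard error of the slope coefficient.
SE(β̂₁) = 0.3649 is the estimated standard deviation of the slope estimate across repeated samples; relative to β̂₁ = 1.6155 that is 22.6%, a moderately precise estimate.

What SE measures:
- The standard error quantifies the sampling variability of the coefficient estimate
- It is the estimated standard deviation of β̂₁ across hypothetical repeated samples of the same size
- Smaller SE → more precise estimate

Relative precision:
- SE / |β̂₁| = 0.3649 / 1.6155 = 22.6%
- Rule of thumb (under 20%: precise; 20% to under 50%: moderately precise; 50% or more: imprecise) → moderately precise

Link to the t-test: t = β̂₁ / SE(β̂₁) = 1.6155 / 0.3649 = 4.4272, the statistic for H₀: β₁ = 0.

What drives SE(β̂₁): larger n (here n = 15) → smaller SE.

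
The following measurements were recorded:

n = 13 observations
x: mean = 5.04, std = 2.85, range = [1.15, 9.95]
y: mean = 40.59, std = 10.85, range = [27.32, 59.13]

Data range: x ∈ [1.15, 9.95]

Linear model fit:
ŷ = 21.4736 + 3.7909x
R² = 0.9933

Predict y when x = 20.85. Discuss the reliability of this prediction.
ŷ = 100.5139, but this is extrapolation (above the data range [1.15, 9.95]) and may be unreliable.

Prediction calculation:
ŷ = 21.4736 + 3.7909 × 20.85
ŷ = 100.5139

Reliability:
- Data range: x ∈ [1.15, 9.95]
- Prediction point: x = 20.85 is 10.90 units above the observed range → this is EXTRAPOLATION, not interpolation

Why that matters here:
- R² describes fit only over the sampled x values; it says nothing about behaviour beyond them
- Real relationships often flatten, saturate, or turn nonlinear at extremes
- The standard error of prediction grows with (x − x̄)², and x = 20.85 is far from x̄ = 5.04

A defensible statement: 'if the linear trend continued to x = 20.85, y would be about 100.5139' — the premise is untested.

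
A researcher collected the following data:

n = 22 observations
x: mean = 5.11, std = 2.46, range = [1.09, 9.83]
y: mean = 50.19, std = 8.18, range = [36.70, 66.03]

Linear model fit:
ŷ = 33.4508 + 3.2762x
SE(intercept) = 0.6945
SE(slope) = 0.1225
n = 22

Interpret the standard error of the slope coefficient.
The slope 3.2762 is pinned down to within about ±0.1225 (one SE) by these data — relative uncertainty 3.7%, i.e. precise.

What SE measures:
- The standard error quantifies the sampling variability of the coefficient estimate
- It is the estimated standard deviation of β̂₁ across hypothetical repeated samples of the same size
- Smaller SE → more precise estimate

Relative precision:
- SE / |β̂₁| = 0.1225 / 3.2762 = 3.7%
- Rule of thumb (under 20%: precise; 20% to under 50%: moderately precise; 50% or more: imprecise) → precise

Rough 95% range (±2 SE): 3.2762 ± 0.2450 → (3.0312, 3.5212).

What drives SE(β̂₁): larger n (here n = 22) → smaller SE.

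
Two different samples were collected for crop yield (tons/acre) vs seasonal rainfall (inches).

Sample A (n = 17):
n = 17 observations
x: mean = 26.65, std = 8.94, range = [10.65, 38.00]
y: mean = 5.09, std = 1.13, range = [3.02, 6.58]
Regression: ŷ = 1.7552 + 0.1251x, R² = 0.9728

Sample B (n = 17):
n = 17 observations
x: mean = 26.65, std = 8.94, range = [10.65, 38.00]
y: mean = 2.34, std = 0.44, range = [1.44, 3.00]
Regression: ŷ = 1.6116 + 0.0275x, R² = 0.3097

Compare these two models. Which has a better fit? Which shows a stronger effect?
Model A has the better fit (R² = 0.9728 vs 0.3097). Model A shows the stronger effect (|β₁| = 0.1251 vs 0.0275).

Model Comparison:

Goodness of fit (R²):
- Model A: R² = 0.9728 → 97.28% of variance in crop yield explained
- Model B: R² = 0.3097 → 30.97% of variance in crop yield explained
- 0.9728 > 0.3097 → Model A has the better fit

Which has the larger per-inch effect? (|β₁|)
- Model A: β₁ = 0.1251 → predicted crop yield rises 0.1251 tons/acre per additional inch of rainfall
- Model B: β₁ = 0.0275 → predicted crop yield rises 0.0275 tons/acre per additional inch of rainfall
- |0.1251| > |0.0275| → Model A shows the stronger marginal effect

Note: The two samples could reflect different populations, time periods, or measurement quality.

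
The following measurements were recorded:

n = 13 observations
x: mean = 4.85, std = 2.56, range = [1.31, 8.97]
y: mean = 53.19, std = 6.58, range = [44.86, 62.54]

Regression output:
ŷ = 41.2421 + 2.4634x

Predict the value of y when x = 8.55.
ŷ = 62.3042

To predict y for x = 8.55, substitute into the regression equation:

ŷ = 41.2421 + 2.4634 × 8.55
ŷ = 41.2421 + 21.0621
ŷ = 62.3042

This is the fitted mean response at that x — an individual observation would come with a wider prediction interval.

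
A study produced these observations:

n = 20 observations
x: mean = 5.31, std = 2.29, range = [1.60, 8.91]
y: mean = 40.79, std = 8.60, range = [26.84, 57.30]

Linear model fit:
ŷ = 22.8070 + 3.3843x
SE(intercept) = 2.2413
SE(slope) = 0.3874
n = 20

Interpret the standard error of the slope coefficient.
SE(slope) = 0.3874 measures the uncertainty in the estimated slope. The coefficient is estimated precisely (SE/|β̂₁| = 11.4%).

SE(β̂₁) = s / √Sxx, where s is the residual standard deviation and Sxx = Σ(x − x̄)². It is the yardstick for how far β̂₁ = 3.3843 could plausibly be from the true slope.

Relative precision:
- SE / |β̂₁| = 0.3874 / 3.3843 = 11.4%
- Rule of thumb (under 20%: precise; 20% to under 50%: moderately precise; 50% or more: imprecise) → precise

Link to the t-test: t = β̂₁ / SE(β̂₁) = 3.3843 / 0.3874 = 8.7359, the statistic for H₀: β₁ = 0.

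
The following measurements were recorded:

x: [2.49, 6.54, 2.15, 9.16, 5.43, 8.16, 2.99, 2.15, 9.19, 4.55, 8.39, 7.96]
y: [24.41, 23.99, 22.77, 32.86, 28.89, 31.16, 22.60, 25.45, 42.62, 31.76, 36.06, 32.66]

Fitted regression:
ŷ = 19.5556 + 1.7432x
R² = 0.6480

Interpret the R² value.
About 64.80% of the variability in y is accounted for by the regression on x (R² = 0.6480) — a moderate linear fit.

R² (coefficient of determination) measures the proportion of variance in y explained by the regression model.

Here R² = 0.6480:
- Explained: 64.80% of the variation in y
- Unexplained (residual): 100% − 64.80% = 35.20%
- Rule of thumb (below 0.3 weak; 0.3 to below 0.7 moderate; 0.7 and above strong) → moderate

Equivalently, for simple linear regression R² = r², so |r| = √0.6480 ≈ 0.8050.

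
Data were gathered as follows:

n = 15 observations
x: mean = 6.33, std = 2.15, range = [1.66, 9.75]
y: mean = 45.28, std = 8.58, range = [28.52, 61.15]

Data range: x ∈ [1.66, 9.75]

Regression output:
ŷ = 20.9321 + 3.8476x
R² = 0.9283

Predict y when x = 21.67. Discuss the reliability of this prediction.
ŷ = 104.3096 (extrapolation — x = 21.67 lies outside [1.66, 9.75], so reliability is low).

Prediction calculation:
ŷ = 20.9321 + 3.8476 × 21.67
ŷ = 104.3096

Reliability:
- Data range: x ∈ [1.66, 9.75]
- Prediction point: x = 21.67 is 11.92 units above the observed range → this is EXTRAPOLATION, not interpolation

Why that matters here:
- There are no observations near this x to validate the fitted line there
- Real relationships often flatten, saturate, or turn nonlinear at extremes

Report the number if required, but flag clearly that it is an extrapolation.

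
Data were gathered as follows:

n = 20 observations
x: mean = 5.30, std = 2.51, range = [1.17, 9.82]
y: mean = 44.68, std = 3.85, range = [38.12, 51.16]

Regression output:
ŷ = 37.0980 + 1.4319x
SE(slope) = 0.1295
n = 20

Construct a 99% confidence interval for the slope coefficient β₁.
The 99% CI for β₁ is (1.0591, 1.8047)

Confidence interval for the slope:

The 99% CI for β₁ is: β̂₁ ± t*(α/2, n-2) × SE(β̂₁)

Step 1: Find critical t-value
- Confidence level = 0.99
- Degrees of freedom = n - 2 = 20 - 2 = 18
- t*(α/2, 18) = 2.8784

Step 2: Calculate margin of error
Margin = 2.8784 × 0.1295 = 0.3728

Step 3: Construct interval
CI = 1.4319 ± 0.3728
CI = (1.0591, 1.8047)

Interpretation: We are 99% confident that the true slope β₁ lies between 1.0591 and 1.8047.
The interval does not include 0, suggesting a significant linear relationship.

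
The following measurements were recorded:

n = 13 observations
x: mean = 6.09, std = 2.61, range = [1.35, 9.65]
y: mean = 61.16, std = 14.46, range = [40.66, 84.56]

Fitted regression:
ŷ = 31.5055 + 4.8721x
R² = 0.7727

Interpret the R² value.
The model explains 77.27% of the variance in y (R² = 0.7727), leaving 22.73% unexplained; the fit is strong.

R² = 1 − SS_res/SS_tot compares the residual scatter to the total scatter of y about its mean.

Here R² = 0.7727:
- Explained: 77.27% of the variation in y
- Unexplained (residual): 100% − 77.27% = 22.73%
- Rule of thumb (below 0.3 weak; 0.3 to below 0.7 moderate; 0.7 and above strong) → strong

Equivalently, for simple linear regression R² = r², so |r| = √0.7727 ≈ 0.8790.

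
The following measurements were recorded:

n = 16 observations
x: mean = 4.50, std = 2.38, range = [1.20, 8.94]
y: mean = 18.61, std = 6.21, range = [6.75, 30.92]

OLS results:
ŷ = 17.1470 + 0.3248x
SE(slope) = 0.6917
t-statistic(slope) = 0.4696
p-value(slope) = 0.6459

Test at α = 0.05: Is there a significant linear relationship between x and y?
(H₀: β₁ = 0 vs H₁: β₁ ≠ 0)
p-value = 0.6459 ≥ α = 0.05, so we fail to reject H₀. The relationship is not significant.

Hypothesis test for the slope coefficient:

H₀: β₁ = 0 (no linear relationship)
H₁: β₁ ≠ 0 (linear relationship exists)

Test statistic: t = β̂₁ / SE(β̂₁) = 0.3248 / 0.6917 = 0.4696

The p-value (0.6459) is the probability, under H₀, of a t-statistic at least as extreme as |t| = 0.4696 (two-sided, df = n − 2 = 14).

Decision rule: reject H₀ if p-value < α.
p-value = 0.6459 ≥ α = 0.05 → fail to reject H₀.

At α = 0.05 the data do not provide convincing evidence of a nonzero slope.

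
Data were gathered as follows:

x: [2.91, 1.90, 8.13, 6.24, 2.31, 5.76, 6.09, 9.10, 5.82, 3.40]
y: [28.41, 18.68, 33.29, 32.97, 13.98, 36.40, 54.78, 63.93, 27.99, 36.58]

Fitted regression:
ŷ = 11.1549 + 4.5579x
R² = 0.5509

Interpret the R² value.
About 55.09% of the variability in y is accounted for by the regression on x (R² = 0.5509) — a moderate linear fit.

R² = 1 − SS_res/SS_tot compares the residual scatter to the total scatter of y about its mean.

Here R² = 0.5509:
- Explained: 55.09% of the variation in y
- Unexplained (residual): 100% − 55.09% = 44.91%
- Rule of thumb (below 0.3 weak; 0.3 to below 0.7 moderate; 0.7 and above strong) → moderate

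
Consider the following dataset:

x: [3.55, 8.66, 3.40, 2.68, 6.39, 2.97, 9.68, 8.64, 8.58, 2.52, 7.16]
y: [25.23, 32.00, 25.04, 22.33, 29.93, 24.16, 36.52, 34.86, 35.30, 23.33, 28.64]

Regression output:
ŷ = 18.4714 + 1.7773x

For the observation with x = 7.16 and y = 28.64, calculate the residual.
Residual = -2.5569

The residual is the difference between the actual value and the predicted value:

Residual = y - ŷ

Step 1: Calculate predicted value
ŷ = 18.4714 + 1.7773 × 7.16
ŷ = 31.1969

Step 2: Calculate residual
Residual = 28.64 - 31.1969
Residual = -2.5569

The residual is negative, so the observed y = 28.64 sits below the regression line (the line overestimates it by 2.5569).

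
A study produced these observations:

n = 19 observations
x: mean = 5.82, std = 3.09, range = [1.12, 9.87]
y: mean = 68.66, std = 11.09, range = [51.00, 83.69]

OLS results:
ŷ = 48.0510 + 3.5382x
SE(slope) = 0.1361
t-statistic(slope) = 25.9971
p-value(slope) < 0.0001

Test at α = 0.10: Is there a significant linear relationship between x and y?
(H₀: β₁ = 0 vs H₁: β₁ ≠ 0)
p-value < 0.0001 < α = 0.10, so we reject H₀. The relationship is significant.

Hypothesis test for the slope coefficient:

H₀: β₁ = 0 (no linear relationship)
H₁: β₁ ≠ 0 (linear relationship exists)

Test statistic: t = β̂₁ / SE(β̂₁) = 3.5382 / 0.1361 = 25.9971

The p-value (<0.0001) is the probability, under H₀, of a t-statistic at least as extreme as |t| = 25.9971 (two-sided, df = n − 2 = 17).

Decision rule: reject H₀ if p-value < α.
p-value < 0.0001 < α = 0.10 → reject H₀.

At α = 0.10 the data do provide convincing evidence of a nonzero slope.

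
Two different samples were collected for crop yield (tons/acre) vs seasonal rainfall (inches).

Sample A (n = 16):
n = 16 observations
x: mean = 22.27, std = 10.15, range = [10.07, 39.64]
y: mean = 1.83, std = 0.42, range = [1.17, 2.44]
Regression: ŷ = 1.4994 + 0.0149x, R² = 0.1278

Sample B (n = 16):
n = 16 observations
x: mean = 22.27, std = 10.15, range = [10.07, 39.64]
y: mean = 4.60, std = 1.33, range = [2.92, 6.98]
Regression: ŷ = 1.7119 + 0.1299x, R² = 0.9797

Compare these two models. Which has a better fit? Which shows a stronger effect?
Model B has the better fit (R² = 0.9797 vs 0.1278). Model B shows the stronger effect (|β₁| = 0.1299 vs 0.0149).

Model Comparison:

Which explains more variance? (R²)
- Model A: R² = 0.1278 → 12.78% of variance in crop yield explained
- Model B: R² = 0.9797 → 97.97% of variance in crop yield explained
- 0.9797 > 0.1278 → Model B has the better fit

Effect size (slope magnitude):
- Model A: β₁ = 0.0149 → predicted crop yield rises 0.0149 tons/acre per additional inch of rainfall
- Model B: β₁ = 0.1299 → predicted crop yield rises 0.1299 tons/acre per additional inch of rainfall
- |0.0149| < |0.1299| → Model B shows the stronger marginal effect

Notes:
- R² measures how tightly points cluster around the line; β₁ measures how steep the line is — they answer different questions.
- A steeper slope doesn't make a better model if the scatter around the line is large.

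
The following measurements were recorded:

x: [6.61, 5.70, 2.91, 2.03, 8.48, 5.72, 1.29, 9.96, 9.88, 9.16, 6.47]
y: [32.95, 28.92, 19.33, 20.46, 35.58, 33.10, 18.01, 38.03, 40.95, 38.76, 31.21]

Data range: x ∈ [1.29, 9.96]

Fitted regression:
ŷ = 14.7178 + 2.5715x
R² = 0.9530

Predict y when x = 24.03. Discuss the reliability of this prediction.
The equation gives ŷ = 76.5109; however x = 24.03 is 14.07 units above the observed range, so this extrapolated value should not be trusted.

Prediction calculation:
ŷ = 14.7178 + 2.5715 × 24.03
ŷ = 76.5109

Reliability:
- Data range: x ∈ [1.29, 9.96]
- Prediction point: x = 24.03 is 14.07 units above the observed range → this is EXTRAPOLATION, not interpolation

Why that matters here:
- Real relationships often flatten, saturate, or turn nonlinear at extremes
- R² describes fit only over the sampled x values; it says nothing about behaviour beyond them

The R² = 0.9530 only validates the fit within [1.29, 9.96]; treat ŷ = 76.5109 with caution.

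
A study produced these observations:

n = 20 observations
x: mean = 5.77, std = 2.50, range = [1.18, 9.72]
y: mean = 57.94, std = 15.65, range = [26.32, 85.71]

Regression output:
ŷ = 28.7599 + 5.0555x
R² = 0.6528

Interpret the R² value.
R² = 0.6528 means 65.28% of the variation in y is explained by the linear relationship with x. This indicates a moderate fit.

R² = 1 − SS_res/SS_tot compares the residual scatter to the total scatter of y about its mean.

Here R² = 0.6528:
- Explained: 65.28% of the variation in y
- Unexplained (residual): 100% − 65.28% = 34.72%
- Rule of thumb (below 0.3 weak; 0.3 to below 0.7 moderate; 0.7 and above strong) → moderate

Calculation: R² = 1 − (SS_res / SS_tot), where SS_res is the sum of squared residuals and SS_tot the total sum of squares.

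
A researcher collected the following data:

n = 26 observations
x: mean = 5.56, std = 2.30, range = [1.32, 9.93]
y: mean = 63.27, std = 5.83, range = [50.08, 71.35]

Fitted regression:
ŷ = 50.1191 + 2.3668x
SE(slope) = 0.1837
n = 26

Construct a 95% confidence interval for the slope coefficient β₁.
The 95% CI for β₁ is (1.9877, 2.7459)

Confidence interval for the slope:

The 95% CI for β₁ is: β̂₁ ± t*(α/2, n-2) × SE(β̂₁)

Step 1: Find critical t-value
- Confidence level = 0.95
- Degrees of freedom = n - 2 = 26 - 2 = 24
- t*(α/2, 24) = 2.0639

Step 2: Calculate margin of error
Margin = 2.0639 × 0.1837 = 0.3791

Step 3: Construct interval
CI = 2.3668 ± 0.3791
CI = (1.9877, 2.7459)

Interpretation: We are 95% confident that the true slope β₁ lies between 1.9877 and 2.7459.
The interval does not include 0, suggesting a significant linear relationship.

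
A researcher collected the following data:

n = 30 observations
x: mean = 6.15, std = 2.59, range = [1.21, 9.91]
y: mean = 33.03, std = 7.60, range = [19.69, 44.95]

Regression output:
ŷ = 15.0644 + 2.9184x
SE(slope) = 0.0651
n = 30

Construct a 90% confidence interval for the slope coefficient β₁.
The 90% CI for β₁ is (2.8077, 3.0291)

Confidence interval for the slope:

The 90% CI for β₁ is: β̂₁ ± t*(α/2, n-2) × SE(β̂₁)

Step 1: Find critical t-value
- Confidence level = 0.9
- Degrees of freedom = n - 2 = 30 - 2 = 28
- t*(α/2, 28) = 1.7011

Step 2: Calculate margin of error
Margin = 1.7011 × 0.0651 = 0.1107

Step 3: Construct interval
CI = 2.9184 ± 0.1107
CI = (2.8077, 3.0291)

Interpretation: We are 90% confident that the true slope β₁ lies between 2.8077 and 3.0291.
Since 0 is outside the interval, a two-sided test at α = 0.10 would reject H₀: β₁ = 0.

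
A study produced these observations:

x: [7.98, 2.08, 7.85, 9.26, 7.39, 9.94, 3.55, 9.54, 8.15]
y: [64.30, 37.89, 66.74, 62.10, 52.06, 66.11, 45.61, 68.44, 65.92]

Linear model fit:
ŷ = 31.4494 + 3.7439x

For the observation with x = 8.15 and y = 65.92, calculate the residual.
Residual = 3.9578

The residual is the difference between the actual value and the predicted value:

Residual = y - ŷ

Step 1: Calculate predicted value
ŷ = 31.4494 + 3.7439 × 8.15
ŷ = 61.9622

Step 2: Calculate residual
Residual = 65.92 - 61.9622
Residual = 3.9578

Sign check: y > ŷ, so the point is above the line and the fit underestimates here.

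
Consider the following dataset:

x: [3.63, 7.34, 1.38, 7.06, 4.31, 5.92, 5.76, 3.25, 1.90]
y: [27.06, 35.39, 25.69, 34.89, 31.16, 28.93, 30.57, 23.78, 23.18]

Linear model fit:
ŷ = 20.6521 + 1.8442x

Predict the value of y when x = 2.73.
ŷ = 25.6868

Plug x = 2.73 into the fitted line:

ŷ = 20.6521 + 1.8442 × 2.73
ŷ = 20.6521 + 5.0347
ŷ = 25.6868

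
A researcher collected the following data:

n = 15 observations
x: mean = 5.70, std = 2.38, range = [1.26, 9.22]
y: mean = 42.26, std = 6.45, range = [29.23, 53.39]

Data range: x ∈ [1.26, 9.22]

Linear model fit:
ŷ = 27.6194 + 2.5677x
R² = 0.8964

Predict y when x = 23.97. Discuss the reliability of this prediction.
The equation gives ŷ = 89.1672; however x = 23.97 is 14.75 units above the observed range, so this extrapolated value should not be trusted.

Prediction calculation:
ŷ = 27.6194 + 2.5677 × 23.97
ŷ = 89.1672

Reliability:
- Data range: x ∈ [1.26, 9.22]
- Prediction point: x = 23.97 is 14.75 units above the observed range → this is EXTRAPOLATION, not interpolation

Why that matters here:
- R² describes fit only over the sampled x values; it says nothing about behaviour beyond them
- There are no observations near this x to validate the fitted line there
- The standard error of prediction grows with (x − x̄)², and x = 23.97 is far from x̄ = 5.70

The R² = 0.8964 only validates the fit within [1.26, 9.22]; treat ŷ = 89.1672 with caution.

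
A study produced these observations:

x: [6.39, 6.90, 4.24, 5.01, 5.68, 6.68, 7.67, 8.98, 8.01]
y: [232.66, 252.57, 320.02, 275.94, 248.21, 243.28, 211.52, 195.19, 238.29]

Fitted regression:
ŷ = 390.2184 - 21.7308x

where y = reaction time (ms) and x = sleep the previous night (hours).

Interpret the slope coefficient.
For each additional hour of sleep, predicted reaction time decreases by approximately 21.7308 ms.

β₁ = -21.7308 is the change in predicted reaction time (ms) per additional hour of sleep.

Interpretation:
- Sleep up by 1 hour → predicted reaction time decreases by 21.7308 ms
- The effect is assumed constant over the observed range of x (linearity)
- The sign (−) gives the direction; the magnitude 21.7308 gives the size of the effect per hour

The intercept β₀ = 390.2184 is the predicted reaction time when sleep = 0; since the smallest observed x is 4.24, this is an extrapolation and mainly anchors the line.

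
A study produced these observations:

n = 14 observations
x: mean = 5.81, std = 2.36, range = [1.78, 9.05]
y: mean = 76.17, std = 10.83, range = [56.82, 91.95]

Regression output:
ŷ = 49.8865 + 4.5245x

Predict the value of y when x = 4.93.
ŷ = 72.1923

Plug x = 4.93 into the fitted line:

ŷ = 49.8865 + 4.5245 × 4.93
ŷ = 49.8865 + 22.3058
ŷ = 72.1923

This is the fitted mean response at that x — an individual observation would come with a wider prediction interval.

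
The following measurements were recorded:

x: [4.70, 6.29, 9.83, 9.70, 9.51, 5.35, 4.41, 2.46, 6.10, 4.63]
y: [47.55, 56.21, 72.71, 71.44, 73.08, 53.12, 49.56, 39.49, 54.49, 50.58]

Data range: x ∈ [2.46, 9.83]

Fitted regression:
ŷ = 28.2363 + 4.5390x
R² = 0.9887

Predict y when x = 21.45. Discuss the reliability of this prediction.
ŷ = 125.5979, but this is extrapolation (above the data range [2.46, 9.83]) and may be unreliable.

Prediction calculation:
ŷ = 28.2363 + 4.5390 × 21.45
ŷ = 125.5979

Reliability:
- Data range: x ∈ [2.46, 9.83]
- Prediction point: x = 21.45 is 11.62 units above the observed range → this is EXTRAPOLATION, not interpolation

Why that matters here:
- The linear relationship may not hold outside the observed range
- There are no observations near this x to validate the fitted line there
- Real relationships often flatten, saturate, or turn nonlinear at extremes

Report the number if required, but flag clearly that it is an extrapolation.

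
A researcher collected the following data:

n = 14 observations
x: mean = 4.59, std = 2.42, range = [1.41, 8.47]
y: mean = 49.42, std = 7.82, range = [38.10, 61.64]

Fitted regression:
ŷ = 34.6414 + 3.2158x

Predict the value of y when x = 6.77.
ŷ = 56.4124

x = 6.77 lies inside the observed range [1.41, 8.47], so the fitted equation applies directly:

ŷ = 34.6414 + 3.2158 × 6.77
ŷ = 34.6414 + 21.7710
ŷ = 56.4124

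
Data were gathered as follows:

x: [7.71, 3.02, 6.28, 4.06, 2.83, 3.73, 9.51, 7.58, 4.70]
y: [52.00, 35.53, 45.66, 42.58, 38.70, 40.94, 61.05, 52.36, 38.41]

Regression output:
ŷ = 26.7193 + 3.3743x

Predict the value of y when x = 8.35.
ŷ = 54.8947

x = 8.35 lies inside the observed range [2.83, 9.51], so the fitted equation applies directly:

ŷ = 26.7193 + 3.3743 × 8.35
ŷ = 26.7193 + 28.1754
ŷ = 54.8947

This is a point prediction; actual observations scatter around it by roughly the residual standard deviation.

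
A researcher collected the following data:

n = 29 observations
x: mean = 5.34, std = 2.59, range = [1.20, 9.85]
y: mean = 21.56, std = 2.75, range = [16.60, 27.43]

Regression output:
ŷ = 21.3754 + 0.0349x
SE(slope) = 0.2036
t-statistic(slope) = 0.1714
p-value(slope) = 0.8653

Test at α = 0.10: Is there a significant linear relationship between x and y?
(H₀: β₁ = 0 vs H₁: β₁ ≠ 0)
Since p-value = 0.8653 ≥ α = 0.10, fail to reject H₀ — the slope is not significantly different from 0.

Hypothesis test for the slope coefficient:

H₀: β₁ = 0 (no linear relationship)
H₁: β₁ ≠ 0 (linear relationship exists)

Test statistic: t = β̂₁ / SE(β̂₁) = 0.0349 / 0.2036 = 0.1714

p = 0.8653: how often a slope estimate this far from 0 (in SE units) would arise by chance if β₁ were truly 0.

Decision rule: reject H₀ if p-value < α.
p-value = 0.8653 ≥ α = 0.10 → fail to reject H₀.

Conclusion: the linear association between x and y is not significant at the 10% level.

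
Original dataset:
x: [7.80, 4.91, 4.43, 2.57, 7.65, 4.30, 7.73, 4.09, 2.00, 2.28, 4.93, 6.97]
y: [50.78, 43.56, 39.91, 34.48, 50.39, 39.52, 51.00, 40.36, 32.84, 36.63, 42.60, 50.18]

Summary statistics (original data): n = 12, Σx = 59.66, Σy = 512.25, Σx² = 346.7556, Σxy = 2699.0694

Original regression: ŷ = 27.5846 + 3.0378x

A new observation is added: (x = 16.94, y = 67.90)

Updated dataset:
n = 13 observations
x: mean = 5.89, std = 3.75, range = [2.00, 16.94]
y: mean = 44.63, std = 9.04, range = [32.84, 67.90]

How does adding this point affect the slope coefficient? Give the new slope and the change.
Adding the point moves β₁ from 3.0378 to 2.3627, i.e. it decreases by 0.6751 (-22.2%).

The new point has HIGH LEVERAGE: x = 16.94 is far from the original mean x̄ = 59.66/12 ≈ 4.97 (original range [2.00, 7.80]).

Step 1: Update the sums with the new point (n goes from 12 to 13)
Σx  = 59.66 + 16.94 = 76.60
Σy  = 512.25 + 67.90 = 580.15
Σx² = 346.7556 + 16.94² = 346.7556 + 286.9636 = 633.7192
Σxy = 2699.0694 + 16.94×67.90 = 2699.0694 + 1150.2260 = 3849.2954

Step 2: Recompute the slope with b₁ = (nΣxy − ΣxΣy) / (nΣx² − (Σx)²)
Numerator   = 13×3849.2954 − 76.60×580.15 = 50040.8402 − 44439.4900 = 5601.3502
Denominator = 13×633.7192 − 76.60² = 8238.3496 − 5867.5600 = 2370.7896
b₁(new) = 5601.3502 / 2370.7896 = 2.3627

(Same formula on the original sums: (12×2699.0694 − 59.66×512.25) / (12×346.7556 − 59.66²) = 1827.9978 / 601.7516 = 3.0378, matching the given fit.)

Step 3: Change in slope
Δβ₁ = 2.3627 − 3.0378 = -0.6751
Relative change = -0.6751 / 3.0378 × 100% = -22.2%
→ the slope decreases when the point is added.

Because the point sits below the extension of the original line at a high-leverage x, it tilts the fit down.
In practice: refit with and without it and report both if conclusions differ; check such a point for data-entry or measurement error.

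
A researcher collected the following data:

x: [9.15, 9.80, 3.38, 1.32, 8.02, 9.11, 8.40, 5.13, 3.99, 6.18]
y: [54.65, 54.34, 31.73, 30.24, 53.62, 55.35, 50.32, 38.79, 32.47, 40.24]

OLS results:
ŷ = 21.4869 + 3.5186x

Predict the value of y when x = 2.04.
ŷ = 28.6648

Plug x = 2.04 into the fitted line:

ŷ = 21.4869 + 3.5186 × 2.04
ŷ = 21.4869 + 7.1779
ŷ = 28.6648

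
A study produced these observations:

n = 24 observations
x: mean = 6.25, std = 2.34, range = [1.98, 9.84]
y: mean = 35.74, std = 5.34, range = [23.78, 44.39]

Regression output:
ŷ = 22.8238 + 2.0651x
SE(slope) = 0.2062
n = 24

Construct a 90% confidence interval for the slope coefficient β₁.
The 90% CI for β₁ is (1.7110, 2.4192)

Confidence interval for the slope:

The 90% CI for β₁ is: β̂₁ ± t*(α/2, n-2) × SE(β̂₁)

Step 1: Find critical t-value
- Confidence level = 0.9
- Degrees of freedom = n - 2 = 24 - 2 = 22
- t*(α/2, 22) = 1.7171

Step 2: Calculate margin of error
Margin = 1.7171 × 0.2062 = 0.3541

Step 3: Construct interval
CI = 2.0651 ± 0.3541
CI = (1.7110, 2.4192)

Interpretation: We are 90% confident that the true slope β₁ lies between 1.7110 and 2.4192.
The interval does not include 0, suggesting a significant linear relationship.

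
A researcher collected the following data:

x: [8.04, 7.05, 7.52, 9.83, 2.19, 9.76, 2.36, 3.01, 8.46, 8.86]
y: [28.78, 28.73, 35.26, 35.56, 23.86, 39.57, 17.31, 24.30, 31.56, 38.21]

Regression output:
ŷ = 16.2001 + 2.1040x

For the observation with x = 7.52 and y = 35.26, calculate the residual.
Residual = 3.2378

The residual is the difference between the actual value and the predicted value:

Residual = y - ŷ

Step 1: Calculate predicted value
ŷ = 16.2001 + 2.1040 × 7.52
ŷ = 32.0222

Step 2: Calculate residual
Residual = 35.26 - 32.0222
Residual = 3.2378

The residual is positive, so the observed y = 35.26 sits above the regression line (the line underestimates it by 3.2378).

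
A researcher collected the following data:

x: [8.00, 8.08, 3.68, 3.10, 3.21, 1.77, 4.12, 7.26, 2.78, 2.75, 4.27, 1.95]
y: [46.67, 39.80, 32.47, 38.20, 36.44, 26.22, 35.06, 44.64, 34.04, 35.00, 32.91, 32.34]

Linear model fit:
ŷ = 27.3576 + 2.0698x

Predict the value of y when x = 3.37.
ŷ = 34.3328

Plug x = 3.37 into the fitted line:

ŷ = 27.3576 + 2.0698 × 3.37
ŷ = 27.3576 + 6.9752
ŷ = 34.3328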